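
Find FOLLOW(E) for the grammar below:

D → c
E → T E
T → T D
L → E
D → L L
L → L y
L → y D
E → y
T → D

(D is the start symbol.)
{ $, 'c', 'y' }

To compute FOLLOW(E), find every occurrence of E on a right-hand side N → α E β: add FIRST(β) \ {ε}, and if β is empty or nullable also add FOLLOW(N). Iterate to a fixed point.

In E → T E: E is at the end; this adds FOLLOW(E) to itself — nothing new
In L → E: E is at the end, add FOLLOW(L)

The FOLLOW sets referred to above (computed the same way, to a fixed point):
  FOLLOW(L) = { $, 'c', 'y' }

Taking the union: FOLLOW(E) = { $, 'c', 'y' }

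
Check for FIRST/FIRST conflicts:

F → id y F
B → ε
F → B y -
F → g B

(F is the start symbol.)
A FIRST/FIRST conflict occurs when two productions N → α and N → β for the same non-terminal have FIRST(α) ∩ FIRST(β) ≠ ∅ (with ε ∈ FIRST of a nullable right-hand side, so two nullable alternatives also conflict).

FIRST sets of the non-terminals at (or reachable through a nullable prefix from) the front of some alternative:
  FIRST(B) = { ε }

Productions for F:
  F → id y F: FIRST = { 'id' }
  F → B y -: FIRST = { 'y' }
  F → g B: FIRST = { 'g' }
B has only one production, so no FIRST/FIRST conflict is possible there.

All alternatives of each non-terminal have pairwise disjoint FIRST sets.

Answer: No FIRST/FIRST conflicts.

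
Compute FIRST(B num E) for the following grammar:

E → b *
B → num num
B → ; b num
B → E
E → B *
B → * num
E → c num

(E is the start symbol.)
FIRST sets of the non-terminals involved (from the grammar, by fixed-point iteration):
  FIRST(B) = { '*', ';', 'b', 'c', 'num' }

To compute FIRST(B num E), process the symbols left to right:
Symbol B is a non-terminal. Add FIRST(B) \ {ε} = { '*', ';', 'b', 'c', 'num' }
B is not nullable (ε ∉ FIRST(B)), so stop here.
FIRST(B num E) = { '*', ';', 'b', 'c', 'num' }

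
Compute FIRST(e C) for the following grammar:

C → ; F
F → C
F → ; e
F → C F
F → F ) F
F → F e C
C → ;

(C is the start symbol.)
{ 'e' }

To compute FIRST(e C), process the symbols left to right:
Symbol e is a terminal. Add 'e' and stop.
FIRST(e C) = { 'e' }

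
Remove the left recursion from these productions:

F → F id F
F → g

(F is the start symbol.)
F → g F'
F' → id F F'
F' → ε

F is directly left-recursive. The standard transformation for
  A → A α₁ | ... | A α_m | β₁ | ... | β_n
is
  A  → β₁ A' | ... | β_n A'
  A' → α₁ A' | ... | α_m A' | ε

F → g becomes F → g F'
F → F id F becomes F' → id F F'
Add F' → ε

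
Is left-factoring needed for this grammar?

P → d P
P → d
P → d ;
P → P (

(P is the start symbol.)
Left-factoring is needed when two productions for the same non-terminal
share a common prefix on the right-hand side.

Productions for P:
  P → d P
  P → d
  P → d ;
  P → P (

Found common prefix 'd' in productions for P

Answer: Yes, P has productions with common prefix 'd'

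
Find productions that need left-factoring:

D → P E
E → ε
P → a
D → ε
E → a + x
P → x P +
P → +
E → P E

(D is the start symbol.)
Left-factoring is needed when two productions for the same non-terminal
share a common prefix on the right-hand side.

Productions for D:
  D → P E
  D → ε
Productions for E:
  E → ε
  E → a + x
  E → P E
Productions for P:
  P → a
  P → x P +
  P → +

No common prefixes found.

Answer: No, left-factoring is not needed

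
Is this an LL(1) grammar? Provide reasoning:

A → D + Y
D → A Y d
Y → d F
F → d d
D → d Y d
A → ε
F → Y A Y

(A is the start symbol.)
No. Predict set conflict for A: { 'd' }

Relevant sets:
  FIRST(D) = { 'd' }
  FIRST(A) = { 'd', ε }
  FIRST(Y) = { 'd' }
  FOLLOW(A) = { $, 'd' }

For A:
  PREDICT(A → D '+' Y) = { 'd' }
  PREDICT(A → ε) = { $, 'd' }
For D:
  PREDICT(D → A Y d) = { 'd' }
  PREDICT(D → d Y d) = { 'd' }
For F:
  PREDICT(F → d d) = { 'd' }
  PREDICT(F → Y A Y) = { 'd' }
Y has a single production, so nothing to check there.

Conflict found: Predict set conflict for A: { 'd' }
The grammar is NOT LL(1).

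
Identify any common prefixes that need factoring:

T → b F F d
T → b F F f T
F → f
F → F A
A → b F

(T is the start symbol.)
Yes, T has productions with common prefix 'b F F'

Left-factoring is needed when two productions for the same non-terminal
share a common prefix on the right-hand side.

Productions for T:
  T → b F F d
  T → b F F f T
Productions for F:
  F → f
  F → F A

Found common prefix 'b F F' in productions for T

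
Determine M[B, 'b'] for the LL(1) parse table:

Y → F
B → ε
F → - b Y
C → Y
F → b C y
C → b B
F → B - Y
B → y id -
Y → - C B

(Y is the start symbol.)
To find M[B, 'b'], we find productions for B where 'b' is in the predict set (PREDICT(N → α) = (FIRST(α) \ {ε}) ∪ (FOLLOW(N) if α ⇒* ε)).

Relevant sets:
  FOLLOW(B) = { $, '-', 'y' }

B → ε: PREDICT = { $, '-', 'y' }
B → y id -: PREDICT = { 'y' }

M[B, 'b'] is empty (no production applies)

Answer: Empty (error entry)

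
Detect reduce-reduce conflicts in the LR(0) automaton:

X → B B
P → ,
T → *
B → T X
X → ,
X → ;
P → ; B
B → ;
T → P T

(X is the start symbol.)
A reduce-reduce conflict occurs when an LR(0) state has two complete items [A → α .] and [B → β .] — both call for a reduction, and with no lookahead the parser cannot choose between them.

Augment with X' → X and build the canonical LR(0) collection (I0 = CLOSURE({[X' → . X]}), then GOTO on every symbol after a dot until no new states appear). It has 15 states:
  I0: { [B → . ;], [B → . T X], [P → . ,], [P → . ; B], [T → . *], [T → . P T], [X → . ,], [X → . ;], [X → . B B], [X' → . X] }  — shift
  I1: { [T → * .] }  — reduce
  I2: { [P → , .], [X → , .] }  — 2 reduces
  I3: { [B → . ;], [B → . T X], [B → ; .], [P → . ,], [P → . ; B], [P → ; . B], [T → . *], [T → . P T], [X → ; .] }  — shift, 2 reduces
  I4: { [B → . ;], [B → . T X], [P → . ,], [P → . ; B], [T → . *], [T → . P T], [X → B . B] }  — shift
  I5: { [P → . ,], [P → . ; B], [T → . *], [T → . P T], [T → P . T] }  — shift
  I6: { [B → . ;], [B → . T X], [B → T . X], [P → . ,], [P → . ; B], [T → . *], [T → . P T], [X → . ,], [X → . ;], [X → . B B] }  — shift
  I7: { [X' → X .] }  — accept
  I8: { [B → T X .] }  — reduce
  I9: { [P → , .] }  — reduce
  I10: { [B → . ;], [B → . T X], [P → . ,], [P → . ; B], [P → ; . B], [T → . *], [T → . P T] }  — shift
  I11: { [T → P T .] }  — reduce
  I12: { [B → . ;], [B → . T X], [B → ; .], [P → . ,], [P → . ; B], [P → ; . B], [T → . *], [T → . P T] }  — shift, reduce
  I13: { [P → ; B .] }  — reduce
  I14: { [X → B B .] }  — reduce

I2 contains complete items [P → , .], [X → , .] — reduce-reduce conflict.
I3 contains complete items [B → ; .], [X → ; .] — reduce-reduce conflict.

Answer: Yes — I2: [P → , .] vs [X → , .]; I3: [B → ; .] vs [X → ; .]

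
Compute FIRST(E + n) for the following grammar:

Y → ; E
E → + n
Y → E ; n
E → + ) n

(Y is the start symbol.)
FIRST sets of the non-terminals involved (from the grammar, by fixed-point iteration):
  FIRST(E) = { '+' }

To compute FIRST(E + n), process the symbols left to right:
Symbol E is a non-terminal. Add FIRST(E) \ {ε} = { '+' }
E is not nullable (ε ∉ FIRST(E)), so stop here.
FIRST(E + n) = { '+' }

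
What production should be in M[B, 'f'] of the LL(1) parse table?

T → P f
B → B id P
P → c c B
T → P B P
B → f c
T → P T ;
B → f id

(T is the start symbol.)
B → B id P, B → f c, B → f id

To find M[B, 'f'], we find productions for B where 'f' is in the predict set (PREDICT(N → α) = (FIRST(α) \ {ε}) ∪ (FOLLOW(N) if α ⇒* ε)).

Relevant sets:
  FIRST(B) = { 'f' }

B → B id P: PREDICT = { 'f' }
  'f' is in predict set, so this production goes in M[B, 'f']
B → f c: PREDICT = { 'f' }
  'f' is in predict set, so this production goes in M[B, 'f']
B → f id: PREDICT = { 'f' }
  'f' is in predict set, so this production goes in M[B, 'f']

M[B, 'f'] = B → B id P, B → f c, B → f id  (a multiply-defined cell — the grammar is not LL(1))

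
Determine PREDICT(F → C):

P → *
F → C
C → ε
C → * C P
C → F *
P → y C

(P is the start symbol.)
PREDICT(F → C) = (FIRST(RHS) \ {ε}) ∪ (FOLLOW(F) if ε ∈ FIRST(RHS), i.e. RHS ⇒* ε)
FIRST(C) = { '*', ε }
FIRST(C) = { '*', ε }
ε ∈ FIRST(C) (the right-hand side is nullable), so add FOLLOW(F) = { '*' }
PREDICT(F → C) = { '*' }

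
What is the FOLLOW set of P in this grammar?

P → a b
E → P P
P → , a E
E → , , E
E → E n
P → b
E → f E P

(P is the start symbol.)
{ $, ',', 'a', 'b', 'n' }

To compute FOLLOW(P), find every occurrence of P on a right-hand side N → α P β: add FIRST(β) \ {ε}, and if β is empty or nullable also add FOLLOW(N). Iterate to a fixed point.

P is the start symbol, so $ ∈ FOLLOW(P).
In E → P P: P is followed by P, add FIRST(P) \ {ε} = { ',', 'a', 'b' }
In E → P P: P is at the end, add FOLLOW(E)
In E → f E P: P is at the end, add FOLLOW(E)

The FOLLOW sets referred to above (computed the same way, to a fixed point):
  FOLLOW(E) = { $, ',', 'a', 'b', 'n' }

Taking the union: FOLLOW(P) = { $, ',', 'a', 'b', 'n' }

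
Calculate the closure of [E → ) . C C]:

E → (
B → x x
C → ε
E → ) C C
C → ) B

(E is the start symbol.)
{ [C → . ) B], [C → .], [E → ) . C C] }

Start with: [E → ) . C C]
  [E → ) . C C] has the dot before C: add [C → .], [C → . ) B]
No further items can be added.

CLOSURE = { [C → . ) B], [C → .], [E → ) . C C] }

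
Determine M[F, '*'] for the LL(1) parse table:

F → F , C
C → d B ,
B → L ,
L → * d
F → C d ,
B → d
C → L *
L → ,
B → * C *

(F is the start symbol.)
F → F , C, F → C d ,

To find M[F, '*'], we find productions for F where '*' is in the predict set (PREDICT(N → α) = (FIRST(α) \ {ε}) ∪ (FOLLOW(N) if α ⇒* ε)).

Relevant sets:
  FIRST(F) = { '*', ',', 'd' }
  FIRST(C) = { '*', ',', 'd' }

F → F , C: PREDICT = { '*', ',', 'd' }
  '*' is in predict set, so this production goes in M[F, '*']
F → C d ,: PREDICT = { '*', ',', 'd' }
  '*' is in predict set, so this production goes in M[F, '*']

M[F, '*'] = F → F , C, F → C d ,  (a multiply-defined cell — the grammar is not LL(1))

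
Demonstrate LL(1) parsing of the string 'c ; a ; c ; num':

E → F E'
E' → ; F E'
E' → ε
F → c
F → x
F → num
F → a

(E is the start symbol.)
LL(1) parsing maintains a stack (initially the start symbol over $) and the input. At each step: if the stack top is a terminal, match it against the current input token; if it is a non-terminal N, replace it with the RHS of M[N, lookahead] (the unique production whose predict set contains the lookahead).

Stack is shown with the top on the left.

Stack     Input              Action
-----------------------------------
E $       c ; a ; c ; num $  output E → F E'
F E' $    c ; a ; c ; num $  output F → c
c E' $    c ; a ; c ; num $  match 'c'
E' $      ; a ; c ; num $    output E' → ; F E'
; F E' $  ; a ; c ; num $    match ';'
F E' $    a ; c ; num $      output F → a
a E' $    a ; c ; num $      match 'a'
E' $      ; c ; num $        output E' → ; F E'
; F E' $  ; c ; num $        match ';'
F E' $    c ; num $          output F → c
c E' $    c ; num $          match 'c'
E' $      ; num $            output E' → ; F E'
; F E' $  ; num $            match ';'
F E' $    num $              output F → num
num E' $  num $              match 'num'
E' $      $                  output E' → ε
$         $                  accept

The string is accepted.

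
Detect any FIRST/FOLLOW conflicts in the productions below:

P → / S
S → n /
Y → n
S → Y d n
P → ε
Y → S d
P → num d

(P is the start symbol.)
A FIRST/FOLLOW conflict occurs when a non-terminal N has a nullable alternative N → β (β ⇒* ε) and another alternative N → α with FIRST(α) ∩ FOLLOW(N) ≠ ∅: on such a lookahead the parser cannot decide between expanding α and letting N vanish via β.

Nullable non-terminals: P.

P: nullable alternative(s) P → ε; FOLLOW(P) = { $ }
  P → / S: FIRST \ {ε} = { '/' } — disjoint from FOLLOW(P)
  P → ε: FIRST \ {ε} = { } — this is the only nullable alternative, skip
  P → num d: FIRST \ {ε} = { 'num' } — disjoint from FOLLOW(P)

S, Y have no nullable alternative, so no FIRST/FOLLOW check is needed there.

No FIRST/FOLLOW conflicts found.

Answer: No FIRST/FOLLOW conflicts.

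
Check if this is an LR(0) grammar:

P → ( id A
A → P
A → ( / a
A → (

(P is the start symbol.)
A grammar is LR(0) if no state in the canonical LR(0) collection has:
  - both a shift item (dot before a terminal) and a complete item (shift-reduce conflict), or
  - two or more complete items (reduce-reduce conflict; the accept item [P' → P .] counts as a complete item here).

Augment with P' → P and build the canonical LR(0) collection (I0 = CLOSURE({[P' → . P]}), then GOTO on every symbol after a dot until no new states appear). It has 9 states:
  I0: { [P → . ( id A], [P' → . P] }  — shift
  I1: { [P → ( . id A] }  — shift
  I2: { [P' → P .] }  — accept
  I3: { [A → . ( / a], [A → . (], [A → . P], [P → ( id . A], [P → . ( id A] }  — shift
  I4: { [A → ( . / a], [A → ( .], [P → ( . id A] }  — shift, reduce
  I5: { [P → ( id A .] }  — reduce
  I6: { [A → P .] }  — reduce
  I7: { [A → ( / . a] }  — shift
  I8: { [A → ( / a .] }  — reduce

Conflict in state I4:
  Shift-reduce conflict between [A → ( .] and [A → ( . / a]
So the grammar is NOT LR(0).

Answer: No. Shift-reduce conflict between [A → ( .] and [A → ( . / a]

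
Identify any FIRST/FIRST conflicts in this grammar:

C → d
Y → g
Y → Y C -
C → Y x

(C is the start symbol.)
Yes. Y → g / Y → Y C '-' on { 'g' }

A FIRST/FIRST conflict occurs when two productions N → α and N → β for the same non-terminal have FIRST(α) ∩ FIRST(β) ≠ ∅ (with ε ∈ FIRST of a nullable right-hand side, so two nullable alternatives also conflict).

FIRST sets of the non-terminals at (or reachable through a nullable prefix from) the front of some alternative:
  FIRST(Y) = { 'g' }

Productions for C:
  C → d: FIRST = { 'd' }
  C → Y x: FIRST = { 'g' }
Productions for Y:
  Y → g: FIRST = { 'g' }
  Y → Y C -: FIRST = { 'g' }

Conflict for Y: Y → g and Y → Y C -
  Overlap: { 'g' }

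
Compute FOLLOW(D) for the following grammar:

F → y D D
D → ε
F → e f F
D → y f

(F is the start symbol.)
{ $, 'y' }

To compute FOLLOW(D), find every occurrence of D on a right-hand side N → α D β: add FIRST(β) \ {ε}, and if β is empty or nullable also add FOLLOW(N). Iterate to a fixed point.

In F → y D D: D is followed by D, add FIRST(D) \ {ε} = { 'y' }
  D is nullable, so also add FOLLOW(F)
In F → y D D: D is at the end, add FOLLOW(F)

The FOLLOW sets referred to above (computed the same way, to a fixed point):
  FOLLOW(F) = { $ }

Taking the union: FOLLOW(D) = { $, 'y' }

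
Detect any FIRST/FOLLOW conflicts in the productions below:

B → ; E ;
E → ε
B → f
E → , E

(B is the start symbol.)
Nullable non-terminals: E.

E: nullable alternative(s) E → ε; FOLLOW(E) = { ';' }
  E → ε: FIRST \ {ε} = { } — this is the only nullable alternative, skip
  E → , E: FIRST \ {ε} = { ',' } — disjoint from FOLLOW(E)

B has no nullable alternative, so no FIRST/FOLLOW check is needed there.

No FIRST/FOLLOW conflicts found.

Answer: No FIRST/FOLLOW conflicts.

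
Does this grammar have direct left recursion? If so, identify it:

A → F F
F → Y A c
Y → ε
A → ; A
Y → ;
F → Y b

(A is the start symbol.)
Direct left recursion occurs when N → N α for some non-terminal N (the right-hand side begins with the left-hand side itself).

A → F F: starts with F
F → Y A c: starts with Y
Y → ε: starts with ε
A → ; A: starts with ';'
Y → ;: starts with ';'
F → Y b: starts with Y

No direct left recursion found.

Answer: No direct left recursion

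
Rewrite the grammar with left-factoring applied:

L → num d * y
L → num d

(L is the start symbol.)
L → num d L'
L' → * y
L' → ε

Left-factoring transforms A → αβ₁ | αβ₂ into A → αA' and A' → β₁ | β₂
(α is the longest common prefix among the alternatives). Repeat until
no nonterminal has two alternatives with a common prefix.

Round 1: L has alternatives sharing prefix 'num d'. Introduce L': L → num d L'
  Add: L' → * y
  Add: L' → ε

No remaining common prefixes — done.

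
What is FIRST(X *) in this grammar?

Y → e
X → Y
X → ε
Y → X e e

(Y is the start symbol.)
FIRST sets of the non-terminals involved (from the grammar, by fixed-point iteration):
  FIRST(X) = { 'e', ε }

To compute FIRST(X *), process the symbols left to right:
Symbol X is a non-terminal. Add FIRST(X) \ {ε} = { 'e' }
X is nullable (ε ∈ FIRST(X)), continue to the next symbol.
Symbol * is a terminal. Add '*' and stop.
FIRST(X *) = { '*', 'e' }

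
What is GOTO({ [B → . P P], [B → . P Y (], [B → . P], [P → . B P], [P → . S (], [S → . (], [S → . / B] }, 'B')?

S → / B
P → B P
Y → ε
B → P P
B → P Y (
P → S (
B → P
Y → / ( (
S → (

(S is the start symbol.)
GOTO(I, 'B') = CLOSURE({ [A → αX.β] : [A → α.Xβ] ∈ I, X = 'B' })

Items with dot before 'B', with the dot advanced:
  [P → . B P] → [P → B . P]
Closure of the advanced items:
  [P → B . P] has the dot before P: add [P → . B P], [P → . S (]
  [P → . B P] has the dot before B: add [B → . P P], [B → . P Y (], [B → . P]
  [P → . S (] has the dot before S: add [S → . / B], [S → . (]

GOTO = { [B → . P P], [B → . P Y (], [B → . P], [P → . B P], [P → . S (], [P → B . P], [S → . (], [S → . / B] }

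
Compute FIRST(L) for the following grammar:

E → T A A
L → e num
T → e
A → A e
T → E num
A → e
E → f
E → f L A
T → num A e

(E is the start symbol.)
{ 'e' }

To compute FIRST(L), examine every production with L on the left-hand side, reading each right-hand side left to right until a non-nullable symbol is reached.

From L → e num:
  - e is a terminal: add 'e' and stop

Collecting: FIRST(L) = { 'e' }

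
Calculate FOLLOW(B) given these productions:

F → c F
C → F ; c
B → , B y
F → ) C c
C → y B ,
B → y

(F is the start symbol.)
{ ',', 'y' }

To compute FOLLOW(B), find every occurrence of B on a right-hand side N → α B β: add FIRST(β) \ {ε}, and if β is empty or nullable also add FOLLOW(N). Iterate to a fixed point.

In B → , B y: B is followed by y, add FIRST(y) \ {ε} = { 'y' }
In C → y B ,: B is followed by ',', add FIRST(',') \ {ε} = { ',' }

Taking the union: FOLLOW(B) = { ',', 'y' }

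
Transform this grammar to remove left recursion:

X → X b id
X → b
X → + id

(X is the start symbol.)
X is directly left-recursive. The standard transformation for
  A → A α₁ | ... | A α_m | β₁ | ... | β_n
is
  A  → β₁ A' | ... | β_n A'
  A' → α₁ A' | ... | α_m A' | ε

X → b becomes X → b X'
X → + id becomes X → + id X'
X → X b id becomes X' → b id X'
Add X' → ε

Resulting grammar:
X → b X'
X → + id X'
X' → b id X'
X' → ε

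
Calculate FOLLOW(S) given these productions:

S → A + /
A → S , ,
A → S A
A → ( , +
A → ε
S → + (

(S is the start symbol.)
{ $, '(', '+', ',' }

To compute FOLLOW(S), find every occurrence of S on a right-hand side N → α S β: add FIRST(β) \ {ε}, and if β is empty or nullable also add FOLLOW(N). Iterate to a fixed point.

S is the start symbol, so $ ∈ FOLLOW(S).
In A → S , ,: S is followed by ',' ',', add FIRST(',' ',') \ {ε} = { ',' }
In A → S A: S is followed by A, add FIRST(A) \ {ε} = { '(', '+' }
  A is nullable, so also add FOLLOW(A)

The FOLLOW sets referred to above (computed the same way, to a fixed point):
  FOLLOW(A) = { '+' }

Taking the union: FOLLOW(S) = { $, '(', '+', ',' }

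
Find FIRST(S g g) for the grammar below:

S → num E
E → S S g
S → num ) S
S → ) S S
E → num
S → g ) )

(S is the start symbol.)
{ ')', 'g', 'num' }

FIRST sets of the non-terminals involved (from the grammar, by fixed-point iteration):
  FIRST(S) = { ')', 'g', 'num' }

To compute FIRST(S g g), process the symbols left to right:
Symbol S is a non-terminal. Add FIRST(S) \ {ε} = { ')', 'g', 'num' }
S is not nullable (ε ∉ FIRST(S)), so stop here.
FIRST(S g g) = { ')', 'g', 'num' }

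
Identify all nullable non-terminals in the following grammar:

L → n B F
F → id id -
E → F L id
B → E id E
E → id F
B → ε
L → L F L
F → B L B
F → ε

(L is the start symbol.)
{ 'B', 'F' }

A non-terminal is nullable if it can derive ε (the empty string): either it has an ε-production, or it has a production whose right-hand side consists entirely of nullable non-terminals.

ε-productions: B → ε, F → ε
So B, F are immediately nullable.
No further non-terminal can be added: every production for the remaining non-terminals contains a terminal or a non-nullable non-terminal.
Nullable = { 'B', 'F' }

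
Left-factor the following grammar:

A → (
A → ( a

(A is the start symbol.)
A → ( A'
A' → ε
A' → a

Left-factoring transforms A → αβ₁ | αβ₂ into A → αA' and A' → β₁ | β₂
(α is the longest common prefix among the alternatives). Repeat until
no nonterminal has two alternatives with a common prefix.

Round 1: A has alternatives sharing prefix '('. Introduce A': A → ( A'
  Add: A' → ε
  Add: A' → a

No remaining common prefixes — done.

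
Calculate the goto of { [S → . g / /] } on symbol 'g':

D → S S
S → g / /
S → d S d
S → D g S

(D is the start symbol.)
GOTO(I, 'g') = CLOSURE({ [A → αX.β] : [A → α.Xβ] ∈ I, X = 'g' })

Items with dot before 'g', with the dot advanced:
  [S → . g / /] → [S → g . / /]
Closure adds nothing (no advanced item has the dot before a non-terminal).

GOTO = { [S → g . / /] }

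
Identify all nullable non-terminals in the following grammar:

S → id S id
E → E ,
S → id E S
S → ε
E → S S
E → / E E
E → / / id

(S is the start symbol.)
A non-terminal is nullable if it can derive ε (the empty string): either it has an ε-production, or it has a production whose right-hand side consists entirely of nullable non-terminals.

ε-productions: S → ε
So S is immediately nullable.
E → S S: every symbol on the right is nullable, so E is nullable too.
Every non-terminal is now nullable.
Nullable = { 'E', 'S' }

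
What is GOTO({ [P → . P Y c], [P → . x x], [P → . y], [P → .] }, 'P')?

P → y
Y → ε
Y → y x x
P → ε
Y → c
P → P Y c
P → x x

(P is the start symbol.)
{ [P → P . Y c], [Y → . c], [Y → . y x x], [Y → .] }

GOTO(I, 'P') = CLOSURE({ [A → αX.β] : [A → α.Xβ] ∈ I, X = 'P' })

Items with dot before 'P', with the dot advanced:
  [P → . P Y c] → [P → P . Y c]
Closure of the advanced items:
  [P → P . Y c] has the dot before Y: add [Y → .], [Y → . y x x], [Y → . c]

GOTO = { [P → P . Y c], [Y → . c], [Y → . y x x], [Y → .] }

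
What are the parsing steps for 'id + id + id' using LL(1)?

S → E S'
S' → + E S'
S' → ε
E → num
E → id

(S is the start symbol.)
LL(1) parsing maintains a stack (initially the start symbol over $) and the input. At each step: if the stack top is a terminal, match it against the current input token; if it is a non-terminal N, replace it with the RHS of M[N, lookahead] (the unique production whose predict set contains the lookahead).

Stack is shown with the top on the left.

Stack     Input           Action
--------------------------------
S $       id + id + id $  output S → E S'
E S' $    id + id + id $  output E → id
id S' $   id + id + id $  match 'id'
S' $      + id + id $     output S' → + E S'
+ E S' $  + id + id $     match '+'
E S' $    id + id $       output E → id
id S' $   id + id $       match 'id'
S' $      + id $          output S' → + E S'
+ E S' $  + id $          match '+'
E S' $    id $            output E → id
id S' $   id $            match 'id'
S' $      $               output S' → ε
$         $               accept

The string is accepted.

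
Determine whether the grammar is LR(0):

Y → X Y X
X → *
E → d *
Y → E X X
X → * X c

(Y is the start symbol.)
A grammar is LR(0) if no state in the canonical LR(0) collection has:
  - both a shift item (dot before a terminal) and a complete item (shift-reduce conflict), or
  - two or more complete items (reduce-reduce conflict; the accept item [Y' → Y .] counts as a complete item here).

Augment with Y' → Y and build the canonical LR(0) collection (I0 = CLOSURE({[Y' → . Y]}), then GOTO on every symbol after a dot until no new states appear). It has 13 states:
  I0: { [E → . d *], [X → . * X c], [X → . *], [Y → . E X X], [Y → . X Y X], [Y' → . Y] }  — shift
  I1: { [X → * . X c], [X → * .], [X → . * X c], [X → . *] }  — shift, reduce
  I2: { [X → . * X c], [X → . *], [Y → E . X X] }  — shift
  I3: { [E → . d *], [X → . * X c], [X → . *], [Y → . E X X], [Y → . X Y X], [Y → X . Y X] }  — shift
  I4: { [Y' → Y .] }  — accept
  I5: { [E → d . *] }  — shift
  I6: { [E → d * .] }  — reduce
  I7: { [X → . * X c], [X → . *], [Y → X Y . X] }  — shift
  I8: { [Y → X Y X .] }  — reduce
  I9: { [X → . * X c], [X → . *], [Y → E X . X] }  — shift
  I10: { [Y → E X X .] }  — reduce
  I11: { [X → * X . c] }  — shift
  I12: { [X → * X c .] }  — reduce

Conflict in state I1:
  Shift-reduce conflict between [X → * .] and [X → . *]
So the grammar is NOT LR(0).

Answer: No. Shift-reduce conflict between [X → * .] and [X → . *]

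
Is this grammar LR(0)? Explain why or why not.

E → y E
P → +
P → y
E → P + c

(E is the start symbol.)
No. Shift-reduce conflict between [P → y .] and [E → . y E]

A grammar is LR(0) if no state in the canonical LR(0) collection has:
  - both a shift item (dot before a terminal) and a complete item (shift-reduce conflict), or
  - two or more complete items (reduce-reduce conflict; the accept item [E' → E .] counts as a complete item here).

Augment with E' → E and build the canonical LR(0) collection (I0 = CLOSURE({[E' → . E]}), then GOTO on every symbol after a dot until no new states appear). It has 8 states:
  I0: { [E → . P + c], [E → . y E], [E' → . E], [P → . +], [P → . y] }  — shift
  I1: { [P → + .] }  — reduce
  I2: { [E' → E .] }  — accept
  I3: { [E → P . + c] }  — shift
  I4: { [E → . P + c], [E → . y E], [E → y . E], [P → . +], [P → . y], [P → y .] }  — shift, reduce
  I5: { [E → y E .] }  — reduce
  I6: { [E → P + . c] }  — shift
  I7: { [E → P + c .] }  — reduce

Conflict in state I4:
  Shift-reduce conflict between [P → y .] and [E → . y E]
So the grammar is NOT LR(0).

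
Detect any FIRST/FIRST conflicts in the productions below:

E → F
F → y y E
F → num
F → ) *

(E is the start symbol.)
No FIRST/FIRST conflicts.

Productions for F:
  F → y y E: FIRST = { 'y' }
  F → num: FIRST = { 'num' }
  F → ) *: FIRST = { ')' }
E has only one production, so no FIRST/FIRST conflict is possible there.

All alternatives of each non-terminal have pairwise disjoint FIRST sets.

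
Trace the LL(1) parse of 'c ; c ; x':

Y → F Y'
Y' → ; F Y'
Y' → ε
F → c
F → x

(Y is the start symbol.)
Stack is shown with the top on the left.

Stack     Input        Action
-----------------------------
Y $       c ; c ; x $  output Y → F Y'
F Y' $    c ; c ; x $  output F → c
c Y' $    c ; c ; x $  match 'c'
Y' $      ; c ; x $    output Y' → ; F Y'
; F Y' $  ; c ; x $    match ';'
F Y' $    c ; x $      output F → c
c Y' $    c ; x $      match 'c'
Y' $      ; x $        output Y' → ; F Y'
; F Y' $  ; x $        match ';'
F Y' $    x $          output F → x
x Y' $    x $          match 'x'
Y' $      $            output Y' → ε
$         $            accept

The string is accepted.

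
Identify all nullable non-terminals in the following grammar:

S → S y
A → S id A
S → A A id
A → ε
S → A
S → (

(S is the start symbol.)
A non-terminal is nullable if it can derive ε (the empty string): either it has an ε-production, or it has a production whose right-hand side consists entirely of nullable non-terminals.

ε-productions: A → ε
So A is immediately nullable.
S → A: every symbol on the right is nullable, so S is nullable too.
Every non-terminal is now nullable.
Nullable = { 'A', 'S' }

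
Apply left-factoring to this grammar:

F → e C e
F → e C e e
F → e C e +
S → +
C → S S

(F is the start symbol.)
Left-factoring transforms A → αβ₁ | αβ₂ into A → αA' and A' → β₁ | β₂
(α is the longest common prefix among the alternatives). Repeat until
no nonterminal has two alternatives with a common prefix.

Round 1: F has alternatives sharing prefix 'e C e'. Introduce F': F → e C e F'
  Add: F' → ε
  Add: F' → e
  Add: F' → +

No remaining common prefixes — done.

Resulting grammar:
F → e C e F'
F' → ε
F' → e
F' → +
S → +
C → S S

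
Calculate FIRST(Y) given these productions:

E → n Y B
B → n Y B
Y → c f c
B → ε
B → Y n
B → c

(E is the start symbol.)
{ 'c' }

To compute FIRST(Y), examine every production with Y on the left-hand side, reading each right-hand side left to right until a non-nullable symbol is reached.

From Y → c f c:
  - c is a terminal: add 'c' and stop

Collecting: FIRST(Y) = { 'c' }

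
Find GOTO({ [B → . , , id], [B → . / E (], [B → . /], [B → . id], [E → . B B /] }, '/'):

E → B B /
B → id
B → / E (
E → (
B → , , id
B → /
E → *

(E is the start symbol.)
{ [B → . , , id], [B → . / E (], [B → . /], [B → . id], [B → / . E (], [B → / .], [E → . (], [E → . *], [E → . B B /] }

GOTO(I, '/') = CLOSURE({ [A → αX.β] : [A → α.Xβ] ∈ I, X = '/' })

Items with dot before '/', with the dot advanced:
  [B → . /] → [B → / .]
  [B → . / E (] → [B → / . E (]
Closure of the advanced items:
  [B → / . E (] has the dot before E: add [E → . B B /], [E → . (], [E → . *]
  [E → . B B /] has the dot before B: add [B → . id], [B → . / E (], [B → . , , id], [B → . /]

GOTO = { [B → . , , id], [B → . / E (], [B → . /], [B → . id], [B → / . E (], [B → / .], [E → . (], [E → . *], [E → . B B /] }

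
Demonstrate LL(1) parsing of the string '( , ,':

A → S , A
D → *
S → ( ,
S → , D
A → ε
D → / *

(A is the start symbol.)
LL(1) parsing maintains a stack (initially the start symbol over $) and the input. At each step: if the stack top is a terminal, match it against the current input token; if it is a non-terminal N, replace it with the RHS of M[N, lookahead] (the unique production whose predict set contains the lookahead).

Stack is shown with the top on the left.

Stack      Input    Action
--------------------------
A $        ( , , $  output A → S , A
S , A $    ( , , $  output S → ( ,
( , , A $  ( , , $  match '('
, , A $    , , $    match ','
, A $      , $      match ','
A $        $        output A → ε
$          $        accept

The string is accepted.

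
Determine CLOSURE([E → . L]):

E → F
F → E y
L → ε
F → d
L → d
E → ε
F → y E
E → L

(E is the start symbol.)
Start with: [E → . L]
  [E → . L] has the dot before L: add [L → .], [L → . d]
No further items can be added.

CLOSURE = { [E → . L], [L → . d], [L → .] }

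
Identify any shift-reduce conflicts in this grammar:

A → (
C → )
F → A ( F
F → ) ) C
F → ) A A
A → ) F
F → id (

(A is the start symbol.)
Yes — I13: [A → ( .] vs [A → . (]; I15: [C → ) .] vs [A → . (]

A shift-reduce conflict occurs when an LR(0) state has both:
  - a complete (reduce) item [A → α .] (dot at the end), and
  - a shift item [B → β . c γ] (dot before a terminal).

Augment with A' → A and build the canonical LR(0) collection (I0 = CLOSURE({[A' → . A]}), then GOTO on every symbol after a dot until no new states appear). It has 17 states:
  I0: { [A → . (], [A → . ) F], [A' → . A] }  — shift
  I1: { [A → ( .] }  — reduce
  I2: { [A → ) . F], [A → . (], [A → . ) F], [F → . ) ) C], [F → . ) A A], [F → . A ( F], [F → . id (] }  — shift
  I3: { [A' → A .] }  — accept
  I4: { [A → ) . F], [A → . (], [A → . ) F], [F → ) . ) C], [F → ) . A A], [F → . ) ) C], [F → . ) A A], [F → . A ( F], [F → . id (] }  — shift
  I5: { [F → A . ( F] }  — shift
  I6: { [A → ) F .] }  — reduce
  I7: { [F → id . (] }  — shift
  I8: { [F → id ( .] }  — reduce
  I9: { [A → . (], [A → . ) F], [F → . ) ) C], [F → . ) A A], [F → . A ( F], [F → . id (], [F → A ( . F] }  — shift
  I10: { [F → A ( F .] }  — reduce
  I11: { [A → ) . F], [A → . (], [A → . ) F], [C → . )], [F → ) ) . C], [F → ) . ) C], [F → ) . A A], [F → . ) ) C], [F → . ) A A], [F → . A ( F], [F → . id (] }  — shift
  I12: { [A → . (], [A → . ) F], [F → ) A . A], [F → A . ( F] }  — shift
  I13: { [A → ( .], [A → . (], [A → . ) F], [F → . ) ) C], [F → . ) A A], [F → . A ( F], [F → . id (], [F → A ( . F] }  — shift, reduce
  I14: { [F → ) A A .] }  — reduce
  I15: { [A → ) . F], [A → . (], [A → . ) F], [C → ) .], [C → . )], [F → ) ) . C], [F → ) . ) C], [F → ) . A A], [F → . ) ) C], [F → . ) A A], [F → . A ( F], [F → . id (] }  — shift, reduce
  I16: { [F → ) ) C .] }  — reduce

I13 contains reduce item [A → ( .] and shift items [A → . (], [A → . ) F], [F → . ) ) C], [F → . ) A A], [F → . id (] — shift-reduce conflict.
I15 contains reduce item [C → ) .] and shift items [A → . (], [A → . ) F], [C → . )], [F → . ) ) C], [F → ) . ) C], [F → . ) A A], [F → . id (] — shift-reduce conflict.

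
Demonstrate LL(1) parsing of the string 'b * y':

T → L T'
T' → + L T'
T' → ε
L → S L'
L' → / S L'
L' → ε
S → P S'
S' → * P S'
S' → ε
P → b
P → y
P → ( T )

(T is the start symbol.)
LL(1) parsing maintains a stack (initially the start symbol over $) and the input. At each step: if the stack top is a terminal, match it against the current input token; if it is a non-terminal N, replace it with the RHS of M[N, lookahead] (the unique production whose predict set contains the lookahead).

Stack is shown with the top on the left.

Stack           Input    Action
-------------------------------
T $             b * y $  output T → L T'
L T' $          b * y $  output L → S L'
S L' T' $       b * y $  output S → P S'
P S' L' T' $    b * y $  output P → b
b S' L' T' $    b * y $  match 'b'
S' L' T' $      * y $    output S' → * P S'
* P S' L' T' $  * y $    match '*'
P S' L' T' $    y $      output P → y
y S' L' T' $    y $      match 'y'
S' L' T' $      $        output S' → ε
L' T' $         $        output L' → ε
T' $            $        output T' → ε
$               $        accept

The string is accepted.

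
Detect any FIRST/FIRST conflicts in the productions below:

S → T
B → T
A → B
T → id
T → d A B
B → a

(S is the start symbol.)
No FIRST/FIRST conflicts.

A FIRST/FIRST conflict occurs when two productions N → α and N → β for the same non-terminal have FIRST(α) ∩ FIRST(β) ≠ ∅ (with ε ∈ FIRST of a nullable right-hand side, so two nullable alternatives also conflict).

FIRST sets of the non-terminals at (or reachable through a nullable prefix from) the front of some alternative:
  FIRST(T) = { 'd', 'id' }

Productions for B:
  B → T: FIRST = { 'd', 'id' }
  B → a: FIRST = { 'a' }
Productions for T:
  T → id: FIRST = { 'id' }
  T → d A B: FIRST = { 'd' }
S, A have only one production, so no FIRST/FIRST conflict is possible there.

All alternatives of each non-terminal have pairwise disjoint FIRST sets.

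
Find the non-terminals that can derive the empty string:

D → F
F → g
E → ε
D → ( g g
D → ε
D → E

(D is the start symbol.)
A non-terminal is nullable if it can derive ε (the empty string): either it has an ε-production, or it has a production whose right-hand side consists entirely of nullable non-terminals.

ε-productions: E → ε, D → ε
So E, D are immediately nullable.
No further non-terminal can be added: every production for the remaining non-terminals contains a terminal or a non-nullable non-terminal.
Nullable = { 'D', 'E' }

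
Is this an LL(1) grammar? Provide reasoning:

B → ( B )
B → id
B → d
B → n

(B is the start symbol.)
Yes, the grammar is LL(1).

A grammar is LL(1) if for each non-terminal N with multiple productions, the predict sets of those productions are pairwise disjoint, where PREDICT(N → α) = (FIRST(α) \ {ε}) ∪ (FOLLOW(N) if α ⇒* ε).

For B:
  PREDICT(B → '(' B ')') = { '(' }
  PREDICT(B → id) = { 'id' }
  PREDICT(B → d) = { 'd' }
  PREDICT(B → n) = { 'n' }

All predict sets are disjoint. The grammar IS LL(1).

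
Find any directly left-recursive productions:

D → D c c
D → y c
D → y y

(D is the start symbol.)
Yes, D is left-recursive

Direct left recursion occurs when N → N α for some non-terminal N (the right-hand side begins with the left-hand side itself).

D → D c c: LEFT RECURSIVE (starts with D)
D → y c: starts with y
D → y y: starts with y

The grammar has direct left recursion on: D.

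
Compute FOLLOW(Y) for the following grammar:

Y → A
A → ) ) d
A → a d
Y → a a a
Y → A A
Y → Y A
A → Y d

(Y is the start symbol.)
Y is the start symbol, so $ ∈ FOLLOW(Y).
In Y → Y A: Y is followed by A, add FIRST(A) \ {ε} = { ')', 'a' }
In A → Y d: Y is followed by d, add FIRST(d) \ {ε} = { 'd' }

Taking the union: FOLLOW(Y) = { $, ')', 'a', 'd' }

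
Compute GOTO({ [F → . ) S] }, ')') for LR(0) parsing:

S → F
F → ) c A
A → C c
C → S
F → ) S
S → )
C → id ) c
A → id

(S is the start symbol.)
{ [F → ) . S], [F → . ) S], [F → . ) c A], [S → . )], [S → . F] }

GOTO(I, ')') = CLOSURE({ [A → αX.β] : [A → α.Xβ] ∈ I, X = ')' })

Items with dot before ')', with the dot advanced:
  [F → . ) S] → [F → ) . S]
Closure of the advanced items:
  [F → ) . S] has the dot before S: add [S → . F], [S → . )]
  [S → . F] has the dot before F: add [F → . ) c A], [F → . ) S]

GOTO = { [F → ) . S], [F → . ) S], [F → . ) c A], [S → . )], [S → . F] }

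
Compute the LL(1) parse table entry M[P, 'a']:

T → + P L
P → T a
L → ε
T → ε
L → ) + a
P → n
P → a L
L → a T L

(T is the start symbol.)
P → T a, P → a L

To find M[P, 'a'], we find productions for P where 'a' is in the predict set (PREDICT(N → α) = (FIRST(α) \ {ε}) ∪ (FOLLOW(N) if α ⇒* ε)).

Relevant sets:
  FIRST(T) = { '+', ε }

P → T a: PREDICT = { '+', 'a' }
  'a' is in predict set, so this production goes in M[P, 'a']
P → n: PREDICT = { 'n' }
P → a L: PREDICT = { 'a' }
  'a' is in predict set, so this production goes in M[P, 'a']

M[P, 'a'] = P → T a, P → a L  (a multiply-defined cell — the grammar is not LL(1))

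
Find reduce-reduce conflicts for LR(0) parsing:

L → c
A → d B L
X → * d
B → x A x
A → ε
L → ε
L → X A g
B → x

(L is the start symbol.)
A reduce-reduce conflict occurs when an LR(0) state has two complete items [A → α .] and [B → β .] — both call for a reduction, and with no lookahead the parser cannot choose between them.

Augment with L' → L and build the canonical LR(0) collection (I0 = CLOSURE({[L' → . L]}), then GOTO on every symbol after a dot until no new states appear). It has 14 states:
  I0: { [L → . X A g], [L → . c], [L → .], [L' → . L], [X → . * d] }  — shift, reduce
  I1: { [X → * . d] }  — shift
  I2: { [L' → L .] }  — accept
  I3: { [A → . d B L], [A → .], [L → X . A g] }  — shift, reduce
  I4: { [L → c .] }  — reduce
  I5: { [L → X A . g] }  — shift
  I6: { [A → d . B L], [B → . x A x], [B → . x] }  — shift
  I7: { [A → d B . L], [L → . X A g], [L → . c], [L → .], [X → . * d] }  — shift, reduce
  I8: { [A → . d B L], [A → .], [B → x . A x], [B → x .] }  — shift, 2 reduces
  I9: { [B → x A . x] }  — shift
  I10: { [B → x A x .] }  — reduce
  I11: { [A → d B L .] }  — reduce
  I12: { [L → X A g .] }  — reduce
  I13: { [X → * d .] }  — reduce

I8 contains complete items [A → .], [B → x .] — reduce-reduce conflict.

Answer: Yes — I8: [A → .] vs [B → x .]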